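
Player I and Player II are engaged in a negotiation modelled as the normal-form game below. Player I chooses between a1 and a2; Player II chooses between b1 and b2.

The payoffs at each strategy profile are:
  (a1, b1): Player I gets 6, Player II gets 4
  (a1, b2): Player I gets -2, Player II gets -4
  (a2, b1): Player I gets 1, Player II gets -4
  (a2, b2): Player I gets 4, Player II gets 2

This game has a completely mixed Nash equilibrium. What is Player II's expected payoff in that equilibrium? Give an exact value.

First find p, the probability Player I plays a1, from Player II's indifference between b1 and b2: 4p − 4(1−p) = −4p + 2(1−p), giving p = 3/7.
Since Player II is indifferent in equilibrium, Player II's expected payoff equals the payoff from either column against (3/7, 4/7). Using b1: 4(3/7) − 4(4/7) = -4/7.

-4/7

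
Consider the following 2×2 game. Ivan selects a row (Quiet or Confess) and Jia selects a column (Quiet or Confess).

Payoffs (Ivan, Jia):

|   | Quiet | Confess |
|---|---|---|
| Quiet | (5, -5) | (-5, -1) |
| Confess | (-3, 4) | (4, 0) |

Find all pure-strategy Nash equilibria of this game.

none

(Quiet, Quiet): Jia prefers Confess (-1 > -5) — not an equilibrium.
(Quiet, Confess): Ivan prefers Confess (4 > -5) — not an equilibrium.
(Confess, Quiet): Ivan prefers Quiet (5 > -3) — not an equilibrium.
(Confess, Confess): Jia prefers Quiet (4 > 0) — not an equilibrium.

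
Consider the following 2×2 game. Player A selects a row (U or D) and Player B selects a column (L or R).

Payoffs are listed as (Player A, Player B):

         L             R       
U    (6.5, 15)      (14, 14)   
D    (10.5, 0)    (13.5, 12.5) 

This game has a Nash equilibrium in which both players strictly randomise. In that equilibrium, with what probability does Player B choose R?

8/9

Let q be the probability that Player B plays L. In a completely mixed equilibrium, Player A must be indifferent between U and D.
Player A's expected payoff from U is 6.5q + 14(1−q); from D it is 10.5q + 13.5(1−q).
Setting these equal: −7.5q + 14 = −3q + 13.5, so q = 1/9.
Therefore Player B plays R with probability 1 − 1/9 = 8/9.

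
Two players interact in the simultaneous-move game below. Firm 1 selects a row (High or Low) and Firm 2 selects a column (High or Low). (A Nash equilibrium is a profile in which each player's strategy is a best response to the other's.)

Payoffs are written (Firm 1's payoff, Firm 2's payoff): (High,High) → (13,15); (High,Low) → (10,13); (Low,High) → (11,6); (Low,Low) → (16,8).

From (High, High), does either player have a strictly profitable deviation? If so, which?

Neither

Firm 1 at (High, High) earns 13; deviating to Low yields 11 — not better.
Firm 2 earns 15; deviating to Low yields 13 — not better.
Neither player can strictly improve; the profile is a Nash equilibrium.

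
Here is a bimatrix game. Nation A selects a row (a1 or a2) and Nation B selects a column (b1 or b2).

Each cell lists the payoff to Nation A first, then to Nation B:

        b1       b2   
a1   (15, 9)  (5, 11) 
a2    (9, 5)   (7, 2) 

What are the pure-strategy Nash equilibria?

none

(a1, b1): Nation B prefers b2 (11 > 9) — not an equilibrium.
(a1, b2): Nation A prefers a2 (7 > 5) — not an equilibrium.
(a2, b1): Nation A prefers a1 (15 > 9) — not an equilibrium.
(a2, b2): Nation B prefers b1 (5 > 2) — not an equilibrium.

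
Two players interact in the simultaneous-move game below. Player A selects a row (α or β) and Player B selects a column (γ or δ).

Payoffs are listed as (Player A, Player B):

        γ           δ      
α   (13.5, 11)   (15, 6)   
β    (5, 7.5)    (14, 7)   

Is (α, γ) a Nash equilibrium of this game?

At (α, γ), Player A earns 13.5; switching to β would give 5, so Player A has no profitable deviation.
Player B earns 11; switching to δ would give 6, so Player B has no profitable deviation.
Neither player can gain by a unilateral deviation, so this profile is a Nash equilibrium.

Yes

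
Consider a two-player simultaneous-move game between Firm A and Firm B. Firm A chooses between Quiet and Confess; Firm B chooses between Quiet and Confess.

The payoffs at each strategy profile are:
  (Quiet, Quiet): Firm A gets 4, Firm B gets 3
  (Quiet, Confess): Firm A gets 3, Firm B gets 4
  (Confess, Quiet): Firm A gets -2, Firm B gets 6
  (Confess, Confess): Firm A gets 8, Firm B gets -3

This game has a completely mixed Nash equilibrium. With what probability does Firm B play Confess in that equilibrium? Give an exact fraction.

6/11

Let q be the probability that Firm B plays Quiet. In a completely mixed equilibrium, Firm A must be indifferent between Quiet and Confess.
Firm A's expected payoff from Quiet is 4q + 3(1−q); from Confess it is −2q + 8(1−q).
Setting these equal: q + 3 = −10q + 8, so q = 5/11.
Therefore Firm B plays Confess with probability 1 − 5/11 = 6/11.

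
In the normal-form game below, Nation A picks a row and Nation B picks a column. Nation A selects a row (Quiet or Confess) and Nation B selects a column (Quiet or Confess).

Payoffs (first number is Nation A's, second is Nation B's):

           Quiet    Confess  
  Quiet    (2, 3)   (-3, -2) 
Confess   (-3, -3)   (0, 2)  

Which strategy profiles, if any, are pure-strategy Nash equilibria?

(Quiet, Quiet): Nation A gets 2 ≥ -3 from Confess, and Nation B gets 3 ≥ -2 from Confess — Nash equilibrium.
(Quiet, Confess): Nation A prefers Confess (0 > -3); Nation B prefers Quiet (3 > -2) — not an equilibrium.
(Confess, Quiet): Nation A prefers Quiet (2 > -3); Nation B prefers Confess (2 > -3) — not an equilibrium.
(Confess, Confess): Nation A gets 0 ≥ -3 from Quiet, and Nation B gets 2 ≥ -3 from Quiet — Nash equilibrium.

(Quiet, Quiet) and (Confess, Confess)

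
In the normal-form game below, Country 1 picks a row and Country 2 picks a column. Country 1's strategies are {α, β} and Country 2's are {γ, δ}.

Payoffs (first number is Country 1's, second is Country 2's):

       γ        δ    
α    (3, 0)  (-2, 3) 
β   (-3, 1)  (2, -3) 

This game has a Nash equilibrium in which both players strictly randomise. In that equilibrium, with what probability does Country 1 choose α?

4/7

Let p be the probability that Country 1 plays α. In a completely mixed equilibrium, Country 2 must be indifferent between γ and δ.
Country 2's expected payoff from γ is (1−p); from δ it is 3p − 3(1−p).
Setting these equal: −p + 1 = 6p − 3, so p = 4/7.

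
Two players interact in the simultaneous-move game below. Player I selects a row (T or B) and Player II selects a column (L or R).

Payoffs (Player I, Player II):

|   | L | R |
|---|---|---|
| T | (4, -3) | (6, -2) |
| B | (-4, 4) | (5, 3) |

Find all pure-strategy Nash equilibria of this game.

(T, L): Player II prefers R (-2 > -3) — not an equilibrium.
(T, R): Player I gets 6 ≥ 5 from B, and Player II gets -2 ≥ -3 from L — Nash equilibrium.
(B, L): Player I prefers T (4 > -4) — not an equilibrium.
(B, R): Player I prefers T (6 > 5); Player II prefers L (4 > 3) — not an equilibrium.

(T, R)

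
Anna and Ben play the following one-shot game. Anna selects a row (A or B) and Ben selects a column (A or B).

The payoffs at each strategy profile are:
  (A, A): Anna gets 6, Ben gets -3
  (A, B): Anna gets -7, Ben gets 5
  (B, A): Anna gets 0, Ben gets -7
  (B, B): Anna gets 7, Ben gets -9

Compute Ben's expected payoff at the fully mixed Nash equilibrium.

-31/5

First find x, the probability Anna plays A, from Ben's indifference between A and B: −3x − 7(1−x) = 5x − 9(1−x), giving x = 1/5.
Since Ben is indifferent in equilibrium, Ben's expected payoff equals the payoff from either column against (1/5, 4/5). Using A: −3(1/5) − 7(4/5) = -31/5.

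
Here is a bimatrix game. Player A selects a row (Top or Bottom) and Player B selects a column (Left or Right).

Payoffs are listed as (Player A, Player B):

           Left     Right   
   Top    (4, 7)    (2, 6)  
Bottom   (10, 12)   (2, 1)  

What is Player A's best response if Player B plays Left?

Against Left, Player A earns 4 from Top and 10 from Bottom.
So Bottom is the best response.

Bottom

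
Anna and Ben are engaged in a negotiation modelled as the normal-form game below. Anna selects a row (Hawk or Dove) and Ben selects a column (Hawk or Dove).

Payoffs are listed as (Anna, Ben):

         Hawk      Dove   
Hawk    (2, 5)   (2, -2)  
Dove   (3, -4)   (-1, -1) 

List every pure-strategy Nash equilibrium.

none

(Hawk, Hawk): Anna prefers Dove (3 > 2) — not an equilibrium.
(Hawk, Dove): Ben prefers Hawk (5 > -2) — not an equilibrium.
(Dove, Hawk): Ben prefers Dove (-1 > -4) — not an equilibrium.
(Dove, Dove): Anna prefers Hawk (2 > -1) — not an equilibrium.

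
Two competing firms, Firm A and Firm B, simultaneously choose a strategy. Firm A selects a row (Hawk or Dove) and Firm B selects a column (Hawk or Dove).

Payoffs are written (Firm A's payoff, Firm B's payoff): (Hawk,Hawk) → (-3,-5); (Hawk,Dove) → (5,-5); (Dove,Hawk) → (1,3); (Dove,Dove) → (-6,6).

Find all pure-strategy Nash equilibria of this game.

(Hawk, Hawk): Firm A prefers Dove (1 > -3) — not an equilibrium.
(Hawk, Dove): Firm A gets 5 ≥ -6 from Dove, and Firm B gets -5 ≥ -5 from Hawk — Nash equilibrium.
(Dove, Hawk): Firm B prefers Dove (6 > 3) — not an equilibrium.
(Dove, Dove): Firm A prefers Hawk (5 > -6) — not an equilibrium.

(Hawk, Dove)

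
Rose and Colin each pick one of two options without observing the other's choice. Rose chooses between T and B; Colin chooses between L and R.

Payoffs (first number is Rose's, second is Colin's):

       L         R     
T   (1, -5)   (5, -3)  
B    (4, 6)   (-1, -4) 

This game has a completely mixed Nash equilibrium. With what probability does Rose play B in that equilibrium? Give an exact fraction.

1/6

Let x be the probability that Rose plays T. In a completely mixed equilibrium, Colin must be indifferent between L and R.
Colin's expected payoff from L is −5x + 6(1−x); from R it is −3x − 4(1−x).
Setting these equal: −11x + 6 = x − 4, so x = 5/6.
Therefore Rose plays B with probability 1 − 5/6 = 1/6.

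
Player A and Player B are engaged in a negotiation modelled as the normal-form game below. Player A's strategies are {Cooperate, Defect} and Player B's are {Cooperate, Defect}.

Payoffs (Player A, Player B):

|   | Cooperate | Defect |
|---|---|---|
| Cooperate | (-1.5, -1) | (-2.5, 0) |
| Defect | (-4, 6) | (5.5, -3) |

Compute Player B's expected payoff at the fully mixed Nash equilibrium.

First find p, the probability Player A plays Cooperate, from Player B's indifference between Cooperate and Defect: −p + 6(1−p) = −3(1−p), giving p = 9/10.
Since Player B is indifferent in equilibrium, Player B's expected payoff equals the payoff from either column against (9/10, 1/10). Using Cooperate: −(9/10) + 6(1/10) = -3/10.

-3/10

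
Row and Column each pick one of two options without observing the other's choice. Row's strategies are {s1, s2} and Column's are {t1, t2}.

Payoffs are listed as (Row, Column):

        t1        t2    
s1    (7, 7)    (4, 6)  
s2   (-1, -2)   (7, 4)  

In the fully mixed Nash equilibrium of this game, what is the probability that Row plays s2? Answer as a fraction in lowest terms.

1/7

Let r be the probability that Row plays s1. In a completely mixed equilibrium, Column must be indifferent between t1 and t2.
Column's expected payoff from t1 is 7r − 2(1−r); from t2 it is 6r + 4(1−r).
Setting these equal: 9r − 2 = 2r + 4, so r = 6/7.
Therefore Row plays s2 with probability 1 − 6/7 = 1/7.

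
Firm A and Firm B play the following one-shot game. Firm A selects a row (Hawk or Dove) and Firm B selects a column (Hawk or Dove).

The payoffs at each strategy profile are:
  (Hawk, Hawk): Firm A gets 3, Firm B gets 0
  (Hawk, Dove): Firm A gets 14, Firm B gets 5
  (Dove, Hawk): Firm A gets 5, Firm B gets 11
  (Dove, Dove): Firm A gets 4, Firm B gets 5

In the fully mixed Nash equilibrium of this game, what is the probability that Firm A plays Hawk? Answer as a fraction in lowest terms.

Let p be the probability that Firm A plays Hawk. In a completely mixed equilibrium, Firm B must be indifferent between Hawk and Dove.
Firm B's expected payoff from Hawk is 11(1−p); from Dove it is 5p + 5(1−p).
Setting these equal: −11p + 11 = 5, so p = 6/11.

6/11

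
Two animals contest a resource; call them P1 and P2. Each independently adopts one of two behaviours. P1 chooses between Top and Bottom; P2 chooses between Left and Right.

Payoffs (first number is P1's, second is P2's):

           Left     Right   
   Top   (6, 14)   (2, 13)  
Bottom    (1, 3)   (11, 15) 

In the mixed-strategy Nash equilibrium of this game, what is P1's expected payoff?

32/7

First find q, the probability P2 plays Left, from P1's indifference between Top and Bottom: 6q + 2(1−q) = q + 11(1−q), giving q = 9/14.
Since P1 is indifferent in equilibrium, P1's expected payoff equals the payoff from either row against (9/14, 5/14). Using Top: 6(9/14) + 2(5/14) = 32/7.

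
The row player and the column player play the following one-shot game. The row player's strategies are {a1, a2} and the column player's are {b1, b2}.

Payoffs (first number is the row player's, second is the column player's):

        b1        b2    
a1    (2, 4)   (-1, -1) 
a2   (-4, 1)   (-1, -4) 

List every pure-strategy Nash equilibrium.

(a1, b1)

(a1, b1): the row player gets 2 ≥ -4 from a2, and the column player gets 4 ≥ -1 from b2 — Nash equilibrium.
(a1, b2): the column player prefers b1 (4 > -1) — not an equilibrium.
(a2, b1): the row player prefers a1 (2 > -4) — not an equilibrium.
(a2, b2): the column player prefers b1 (1 > -4) — not an equilibrium.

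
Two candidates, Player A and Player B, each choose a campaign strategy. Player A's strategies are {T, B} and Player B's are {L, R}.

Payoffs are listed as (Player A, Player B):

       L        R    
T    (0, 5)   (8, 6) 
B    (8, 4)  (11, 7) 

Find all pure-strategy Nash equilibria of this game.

(T, L): Player A prefers B (8 > 0); Player B prefers R (6 > 5) — not an equilibrium.
(T, R): Player A prefers B (11 > 8) — not an equilibrium.
(B, L): Player B prefers R (7 > 4) — not an equilibrium.
(B, R): Player A gets 11 ≥ 8 from T, and Player B gets 7 ≥ 4 from L — Nash equilibrium.

(B, R)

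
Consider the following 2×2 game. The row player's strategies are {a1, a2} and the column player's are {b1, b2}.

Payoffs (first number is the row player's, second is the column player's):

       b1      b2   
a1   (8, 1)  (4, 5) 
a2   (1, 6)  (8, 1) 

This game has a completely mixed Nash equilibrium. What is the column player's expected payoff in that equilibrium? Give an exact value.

First find x, the probability the row player plays a1, from the column player's indifference between b1 and b2: x + 6(1−x) = 5x + (1−x), giving x = 5/9.
Since the column player is indifferent in equilibrium, the column player's expected payoff equals the payoff from either column against (5/9, 4/9). Using b1: (5/9) + 6(4/9) = 29/9.

29/9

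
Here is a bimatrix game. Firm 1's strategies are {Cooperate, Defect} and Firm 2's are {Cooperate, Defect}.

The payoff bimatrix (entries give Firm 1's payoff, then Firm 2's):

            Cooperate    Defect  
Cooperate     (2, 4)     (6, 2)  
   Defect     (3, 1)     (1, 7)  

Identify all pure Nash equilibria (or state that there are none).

none

(Cooperate, Cooperate): Firm 1 prefers Defect (3 > 2) — not an equilibrium.
(Cooperate, Defect): Firm 2 prefers Cooperate (4 > 2) — not an equilibrium.
(Defect, Cooperate): Firm 2 prefers Defect (7 > 1) — not an equilibrium.
(Defect, Defect): Firm 1 prefers Cooperate (6 > 1) — not an equilibrium.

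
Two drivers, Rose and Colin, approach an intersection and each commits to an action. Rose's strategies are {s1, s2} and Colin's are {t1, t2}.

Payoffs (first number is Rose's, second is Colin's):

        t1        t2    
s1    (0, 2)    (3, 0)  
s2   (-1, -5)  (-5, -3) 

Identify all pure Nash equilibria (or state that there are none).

(s1, t1)

(s1, t1): Rose gets 0 ≥ -1 from s2, and Colin gets 2 ≥ 0 from t2 — Nash equilibrium.
(s1, t2): Colin prefers t1 (2 > 0) — not an equilibrium.
(s2, t1): Rose prefers s1 (0 > -1); Colin prefers t2 (-3 > -5) — not an equilibrium.
(s2, t2): Rose prefers s1 (3 > -5) — not an equilibrium.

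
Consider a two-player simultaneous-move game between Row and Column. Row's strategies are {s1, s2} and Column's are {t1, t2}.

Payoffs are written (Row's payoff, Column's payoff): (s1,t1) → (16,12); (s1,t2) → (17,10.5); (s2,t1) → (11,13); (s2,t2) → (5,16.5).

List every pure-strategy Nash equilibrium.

(s1, t1)

(s1, t1): Row gets 16 ≥ 11 from s2, and Column gets 12 ≥ 10.5 from t2 — Nash equilibrium.
(s1, t2): Column prefers t1 (12 > 10.5) — not an equilibrium.
(s2, t1): Row prefers s1 (16 > 11); Column prefers t2 (16.5 > 13) — not an equilibrium.
(s2, t2): Row prefers s1 (17 > 5) — not an equilibrium.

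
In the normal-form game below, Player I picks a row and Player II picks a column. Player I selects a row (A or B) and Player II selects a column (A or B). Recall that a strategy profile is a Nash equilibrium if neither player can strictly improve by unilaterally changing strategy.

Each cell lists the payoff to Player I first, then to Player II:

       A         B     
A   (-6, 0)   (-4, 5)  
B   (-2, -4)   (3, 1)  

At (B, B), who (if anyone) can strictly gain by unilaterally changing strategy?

Neither

Player I at (B, B) earns 3; deviating to A yields -4 — not better.
Player II earns 1; deviating to A yields -4 — not better.
Neither player can strictly improve; the profile is a Nash equilibrium.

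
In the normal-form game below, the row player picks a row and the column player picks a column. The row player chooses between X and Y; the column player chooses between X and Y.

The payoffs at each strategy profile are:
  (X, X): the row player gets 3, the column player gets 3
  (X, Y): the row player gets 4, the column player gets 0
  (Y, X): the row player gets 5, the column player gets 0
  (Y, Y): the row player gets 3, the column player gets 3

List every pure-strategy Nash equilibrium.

none

(X, X): the row player prefers Y (5 > 3) — not an equilibrium.
(X, Y): the column player prefers X (3 > 0) — not an equilibrium.
(Y, X): the column player prefers Y (3 > 0) — not an equilibrium.
(Y, Y): the row player prefers X (4 > 3) — not an equilibrium.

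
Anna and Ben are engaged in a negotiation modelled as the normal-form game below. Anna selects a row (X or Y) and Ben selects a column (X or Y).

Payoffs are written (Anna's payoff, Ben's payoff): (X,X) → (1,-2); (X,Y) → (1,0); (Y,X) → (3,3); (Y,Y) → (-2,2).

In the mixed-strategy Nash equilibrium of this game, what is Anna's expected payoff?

1

First find y, the probability Ben plays X, from Anna's indifference between X and Y: y + (1−y) = 3y − 2(1−y), giving y = 3/5.
Since Anna is indifferent in equilibrium, Anna's expected payoff equals the payoff from either row against (3/5, 2/5). Using X: (3/5) + (2/5) = 1.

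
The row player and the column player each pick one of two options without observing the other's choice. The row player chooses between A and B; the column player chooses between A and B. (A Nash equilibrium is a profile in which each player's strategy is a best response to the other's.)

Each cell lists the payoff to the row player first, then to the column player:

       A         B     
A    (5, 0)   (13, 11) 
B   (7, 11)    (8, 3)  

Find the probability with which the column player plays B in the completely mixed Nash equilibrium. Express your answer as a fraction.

Let c be the probability that the column player plays A. In a completely mixed equilibrium, the row player must be indifferent between A and B.
The row player's expected payoff from A is 5c + 13(1−c); from B it is 7c + 8(1−c).
Setting these equal: −8c + 13 = −c + 8, so c = 5/7.
Therefore the column player plays B with probability 1 − 5/7 = 2/7.

2/7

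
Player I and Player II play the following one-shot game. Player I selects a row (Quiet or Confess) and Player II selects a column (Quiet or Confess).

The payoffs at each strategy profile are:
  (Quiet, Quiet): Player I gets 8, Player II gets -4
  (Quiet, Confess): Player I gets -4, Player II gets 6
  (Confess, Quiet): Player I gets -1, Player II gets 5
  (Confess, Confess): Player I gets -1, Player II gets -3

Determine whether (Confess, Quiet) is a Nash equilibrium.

At (Confess, Quiet), Player I earns -1; switching to Quiet would give 8, so Player I would deviate.
Player II earns 5; switching to Confess would give -3, so Player II has no profitable deviation.
Since at least one player can profitably deviate, this is not a Nash equilibrium.

No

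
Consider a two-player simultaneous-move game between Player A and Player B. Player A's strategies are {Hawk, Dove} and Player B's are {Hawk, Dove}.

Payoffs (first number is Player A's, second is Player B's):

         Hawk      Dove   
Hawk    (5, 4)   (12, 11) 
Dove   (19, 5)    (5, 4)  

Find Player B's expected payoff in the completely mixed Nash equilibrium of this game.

First find p, the probability Player A plays Hawk, from Player B's indifference between Hawk and Dove: 4p + 5(1−p) = 11p + 4(1−p), giving p = 1/8.
Since Player B is indifferent in equilibrium, Player B's expected payoff equals the payoff from either column against (1/8, 7/8). Using Hawk: 4(1/8) + 5(7/8) = 39/8.

39/8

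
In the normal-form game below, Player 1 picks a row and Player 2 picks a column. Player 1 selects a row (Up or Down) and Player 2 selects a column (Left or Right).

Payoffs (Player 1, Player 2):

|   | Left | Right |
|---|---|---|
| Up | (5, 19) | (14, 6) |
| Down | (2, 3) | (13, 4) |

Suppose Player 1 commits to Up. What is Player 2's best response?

Against Up, Player 2 earns 19 from Left and 6 from Right.
So Left is the best response.

Left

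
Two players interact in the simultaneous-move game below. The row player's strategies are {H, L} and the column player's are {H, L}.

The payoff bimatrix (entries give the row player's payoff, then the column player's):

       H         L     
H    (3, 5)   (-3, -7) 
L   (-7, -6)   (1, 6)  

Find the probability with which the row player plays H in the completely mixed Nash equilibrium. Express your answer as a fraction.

1/2

Let r be the probability that the row player plays H. In a completely mixed equilibrium, the column player must be indifferent between H and L.
The column player's expected payoff from H is 5r − 6(1−r); from L it is −7r + 6(1−r).
Setting these equal: 11r − 6 = −13r + 6, so r = 1/2.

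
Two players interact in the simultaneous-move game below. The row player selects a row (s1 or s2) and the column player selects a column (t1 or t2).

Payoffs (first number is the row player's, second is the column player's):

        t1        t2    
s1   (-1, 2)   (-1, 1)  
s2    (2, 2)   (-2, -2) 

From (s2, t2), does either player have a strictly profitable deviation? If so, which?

The row player at (s2, t2) earns -2; deviating to s1 yields -1 — a strict improvement.
The column player earns -2; deviating to t1 yields 2 — a strict improvement.
Both the row player and the column player have strictly profitable deviations.

Both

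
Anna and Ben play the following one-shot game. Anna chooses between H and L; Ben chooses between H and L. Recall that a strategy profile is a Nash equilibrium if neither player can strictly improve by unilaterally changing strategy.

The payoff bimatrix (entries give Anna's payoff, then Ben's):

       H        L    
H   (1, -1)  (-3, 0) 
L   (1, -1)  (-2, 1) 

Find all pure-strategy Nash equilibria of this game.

(L, L)

(H, H): Ben prefers L (0 > -1) — not an equilibrium.
(H, L): Anna prefers L (-2 > -3) — not an equilibrium.
(L, H): Ben prefers L (1 > -1) — not an equilibrium.
(L, L): Anna gets -2 ≥ -3 from H, and Ben gets 1 ≥ -1 from H — Nash equilibrium.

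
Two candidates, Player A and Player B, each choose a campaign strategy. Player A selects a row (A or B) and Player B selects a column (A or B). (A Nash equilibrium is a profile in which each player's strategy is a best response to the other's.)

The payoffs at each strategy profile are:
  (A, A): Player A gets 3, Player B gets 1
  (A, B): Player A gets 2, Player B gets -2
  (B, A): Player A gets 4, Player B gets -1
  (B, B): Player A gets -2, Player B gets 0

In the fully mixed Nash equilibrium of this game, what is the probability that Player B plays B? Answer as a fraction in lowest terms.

1/5

Let c be the probability that Player B plays A. In a completely mixed equilibrium, Player A must be indifferent between A and B.
Player A's expected payoff from A is 3c + 2(1−c); from B it is 4c − 2(1−c).
Setting these equal: c + 2 = 6c − 2, so c = 4/5.
Therefore Player B plays B with probability 1 − 4/5 = 1/5.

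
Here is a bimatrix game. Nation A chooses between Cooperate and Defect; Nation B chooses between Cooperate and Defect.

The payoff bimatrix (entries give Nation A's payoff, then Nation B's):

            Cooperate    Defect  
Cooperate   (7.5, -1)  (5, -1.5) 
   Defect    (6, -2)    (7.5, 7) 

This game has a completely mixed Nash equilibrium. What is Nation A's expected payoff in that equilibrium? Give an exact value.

105/16

First find q, the probability Nation B plays Cooperate, from Nation A's indifference between Cooperate and Defect: 7.5q + 5(1−q) = 6q + 7.5(1−q), giving q = 5/8.
Since Nation A is indifferent in equilibrium, Nation A's expected payoff equals the payoff from either row against (5/8, 3/8). Using Cooperate: 7.5(5/8) + 5(3/8) = 105/16.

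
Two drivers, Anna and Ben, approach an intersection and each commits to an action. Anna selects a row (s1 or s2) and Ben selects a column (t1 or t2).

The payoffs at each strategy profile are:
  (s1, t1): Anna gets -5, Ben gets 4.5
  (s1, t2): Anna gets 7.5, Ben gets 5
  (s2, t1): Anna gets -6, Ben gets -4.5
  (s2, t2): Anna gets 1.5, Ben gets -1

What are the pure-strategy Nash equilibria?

(s1, t1): Ben prefers t2 (5 > 4.5) — not an equilibrium.
(s1, t2): Anna gets 7.5 ≥ 1.5 from s2, and Ben gets 5 ≥ 4.5 from t1 — Nash equilibrium.
(s2, t1): Anna prefers s1 (-5 > -6); Ben prefers t2 (-1 > -4.5) — not an equilibrium.
(s2, t2): Anna prefers s1 (7.5 > 1.5) — not an equilibrium.

(s1, t2)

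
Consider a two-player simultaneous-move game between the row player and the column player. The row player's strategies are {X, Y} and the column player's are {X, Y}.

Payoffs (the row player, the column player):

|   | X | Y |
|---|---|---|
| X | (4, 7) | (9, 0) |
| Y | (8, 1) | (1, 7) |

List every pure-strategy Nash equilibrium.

(X, X): the row player prefers Y (8 > 4) — not an equilibrium.
(X, Y): the column player prefers X (7 > 0) — not an equilibrium.
(Y, X): the column player prefers Y (7 > 1) — not an equilibrium.
(Y, Y): the row player prefers X (9 > 1) — not an equilibrium.

none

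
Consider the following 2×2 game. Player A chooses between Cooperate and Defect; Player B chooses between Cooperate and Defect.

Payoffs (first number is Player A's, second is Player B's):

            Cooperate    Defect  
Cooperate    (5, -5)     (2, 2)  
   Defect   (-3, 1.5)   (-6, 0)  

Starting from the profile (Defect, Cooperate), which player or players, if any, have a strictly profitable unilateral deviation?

Player A

Player A at (Defect, Cooperate) earns -3; deviating to Cooperate yields 5 — a strict improvement.
Player B earns 1.5; deviating to Defect yields 0 — not better.
Only Player A has a strictly profitable deviation.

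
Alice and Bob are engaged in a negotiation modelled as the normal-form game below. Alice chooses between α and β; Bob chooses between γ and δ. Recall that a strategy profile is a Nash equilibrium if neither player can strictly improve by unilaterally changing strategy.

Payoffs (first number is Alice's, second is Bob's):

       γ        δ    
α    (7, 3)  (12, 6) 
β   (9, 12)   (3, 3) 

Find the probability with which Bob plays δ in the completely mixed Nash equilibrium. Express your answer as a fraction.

Let y be the probability that Bob plays γ. In a completely mixed equilibrium, Alice must be indifferent between α and β.
Alice's expected payoff from α is 7y + 12(1−y); from β it is 9y + 3(1−y).
Setting these equal: −5y + 12 = 6y + 3, so y = 9/11.
Therefore Bob plays δ with probability 1 − 9/11 = 2/11.

2/11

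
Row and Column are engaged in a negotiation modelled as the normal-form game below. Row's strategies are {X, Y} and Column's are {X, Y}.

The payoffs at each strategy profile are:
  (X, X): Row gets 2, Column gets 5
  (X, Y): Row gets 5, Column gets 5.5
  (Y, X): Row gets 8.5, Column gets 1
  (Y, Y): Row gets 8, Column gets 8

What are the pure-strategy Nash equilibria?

(Y, Y)

(X, X): Row prefers Y (8.5 > 2); Column prefers Y (5.5 > 5) — not an equilibrium.
(X, Y): Row prefers Y (8 > 5) — not an equilibrium.
(Y, X): Column prefers Y (8 > 1) — not an equilibrium.
(Y, Y): Row gets 8 ≥ 5 from X, and Column gets 8 ≥ 1 from X — Nash equilibrium.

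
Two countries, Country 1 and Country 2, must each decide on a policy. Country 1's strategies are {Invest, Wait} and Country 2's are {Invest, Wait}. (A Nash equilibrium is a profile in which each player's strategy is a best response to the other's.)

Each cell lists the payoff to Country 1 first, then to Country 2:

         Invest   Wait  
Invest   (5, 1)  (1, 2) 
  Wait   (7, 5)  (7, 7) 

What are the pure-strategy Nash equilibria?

(Wait, Wait)

(Invest, Invest): Country 1 prefers Wait (7 > 5); Country 2 prefers Wait (2 > 1) — not an equilibrium.
(Invest, Wait): Country 1 prefers Wait (7 > 1) — not an equilibrium.
(Wait, Invest): Country 2 prefers Wait (7 > 5) — not an equilibrium.
(Wait, Wait): Country 1 gets 7 ≥ 1 from Invest, and Country 2 gets 7 ≥ 5 from Invest — Nash equilibrium.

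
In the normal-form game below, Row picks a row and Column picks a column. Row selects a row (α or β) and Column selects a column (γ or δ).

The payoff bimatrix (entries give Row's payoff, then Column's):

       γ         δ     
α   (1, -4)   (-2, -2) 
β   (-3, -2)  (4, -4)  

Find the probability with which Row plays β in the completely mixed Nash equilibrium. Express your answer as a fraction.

Let r be the probability that Row plays α. In a completely mixed equilibrium, Column must be indifferent between γ and δ.
Column's expected payoff from γ is −4r − 2(1−r); from δ it is −2r − 4(1−r).
Setting these equal: −2r − 2 = 2r − 4, so r = 1/2.
Therefore Row plays β with probability 1 − 1/2 = 1/2.

1/2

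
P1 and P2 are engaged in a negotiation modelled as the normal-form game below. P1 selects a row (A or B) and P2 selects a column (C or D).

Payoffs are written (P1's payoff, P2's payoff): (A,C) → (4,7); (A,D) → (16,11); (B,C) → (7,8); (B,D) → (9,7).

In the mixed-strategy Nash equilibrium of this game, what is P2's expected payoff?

First find p, the probability P1 plays A, from P2's indifference between C and D: 7p + 8(1−p) = 11p + 7(1−p), giving p = 1/5.
Since P2 is indifferent in equilibrium, P2's expected payoff equals the payoff from either column against (1/5, 4/5). Using C: 7(1/5) + 8(4/5) = 39/5.

39/5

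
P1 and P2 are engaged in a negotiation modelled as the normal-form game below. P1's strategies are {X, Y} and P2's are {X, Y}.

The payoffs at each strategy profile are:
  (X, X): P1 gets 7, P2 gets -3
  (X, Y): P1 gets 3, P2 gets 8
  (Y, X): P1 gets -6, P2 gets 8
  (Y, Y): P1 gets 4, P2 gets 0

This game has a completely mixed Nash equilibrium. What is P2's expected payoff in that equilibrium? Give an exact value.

First find p, the probability P1 plays X, from P2's indifference between X and Y: −3p + 8(1−p) = 8p, giving p = 8/19.
Since P2 is indifferent in equilibrium, P2's expected payoff equals the payoff from either column against (8/19, 11/19). Using X: −3(8/19) + 8(11/19) = 64/19.

64/19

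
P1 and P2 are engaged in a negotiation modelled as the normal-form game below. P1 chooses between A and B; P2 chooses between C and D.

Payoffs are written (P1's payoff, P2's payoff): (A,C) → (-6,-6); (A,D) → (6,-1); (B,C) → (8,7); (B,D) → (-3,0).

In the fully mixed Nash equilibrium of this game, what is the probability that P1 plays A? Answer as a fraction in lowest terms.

Let x be the probability that P1 plays A. In a completely mixed equilibrium, P2 must be indifferent between C and D.
P2's expected payoff from C is −6x + 7(1−x); from D it is −x.
Setting these equal: −13x + 7 = −x, so x = 7/12.

7/12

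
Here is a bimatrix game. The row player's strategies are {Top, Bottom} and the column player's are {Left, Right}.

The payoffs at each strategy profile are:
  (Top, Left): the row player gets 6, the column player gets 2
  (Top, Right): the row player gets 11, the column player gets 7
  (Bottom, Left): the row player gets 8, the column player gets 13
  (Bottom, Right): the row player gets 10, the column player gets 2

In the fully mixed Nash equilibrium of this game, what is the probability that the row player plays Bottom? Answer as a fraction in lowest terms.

Let r be the probability that the row player plays Top. In a completely mixed equilibrium, the column player must be indifferent between Left and Right.
The column player's expected payoff from Left is 2r + 13(1−r); from Right it is 7r + 2(1−r).
Setting these equal: −11r + 13 = 5r + 2, so r = 11/16.
Therefore the row player plays Bottom with probability 1 − 11/16 = 5/16.

5/16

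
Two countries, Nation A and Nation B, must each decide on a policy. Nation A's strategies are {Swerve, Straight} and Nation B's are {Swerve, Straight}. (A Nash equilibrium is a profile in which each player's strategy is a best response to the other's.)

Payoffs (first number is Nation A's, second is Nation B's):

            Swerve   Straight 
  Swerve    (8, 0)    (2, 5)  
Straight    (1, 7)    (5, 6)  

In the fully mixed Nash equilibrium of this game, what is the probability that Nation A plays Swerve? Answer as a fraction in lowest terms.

Let x be the probability that Nation A plays Swerve. In a completely mixed equilibrium, Nation B must be indifferent between Swerve and Straight.
Nation B's expected payoff from Swerve is 7(1−x); from Straight it is 5x + 6(1−x).
Setting these equal: −7x + 7 = −x + 6, so x = 1/6.

1/6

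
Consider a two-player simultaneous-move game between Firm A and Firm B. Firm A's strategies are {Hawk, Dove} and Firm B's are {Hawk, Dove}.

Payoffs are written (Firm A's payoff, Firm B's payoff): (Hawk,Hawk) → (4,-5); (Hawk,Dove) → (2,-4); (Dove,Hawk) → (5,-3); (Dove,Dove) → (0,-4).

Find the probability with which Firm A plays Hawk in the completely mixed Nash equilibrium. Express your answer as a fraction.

Let p be the probability that Firm A plays Hawk. In a completely mixed equilibrium, Firm B must be indifferent between Hawk and Dove.
Firm B's expected payoff from Hawk is −5p − 3(1−p); from Dove it is −4p − 4(1−p).
Setting these equal: −2p − 3 = -4, so p = 1/2.

1/2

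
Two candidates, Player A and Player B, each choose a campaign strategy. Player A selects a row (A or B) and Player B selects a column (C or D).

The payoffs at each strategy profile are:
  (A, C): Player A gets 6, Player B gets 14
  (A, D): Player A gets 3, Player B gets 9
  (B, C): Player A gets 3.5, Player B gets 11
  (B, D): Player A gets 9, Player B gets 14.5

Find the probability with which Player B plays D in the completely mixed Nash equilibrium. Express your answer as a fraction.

Let c be the probability that Player B plays C. In a completely mixed equilibrium, Player A must be indifferent between A and B.
Player A's expected payoff from A is 6c + 3(1−c); from B it is 3.5c + 9(1−c).
Setting these equal: 3c + 3 = −5.5c + 9, so c = 12/17.
Therefore Player B plays D with probability 1 − 12/17 = 5/17.

5/17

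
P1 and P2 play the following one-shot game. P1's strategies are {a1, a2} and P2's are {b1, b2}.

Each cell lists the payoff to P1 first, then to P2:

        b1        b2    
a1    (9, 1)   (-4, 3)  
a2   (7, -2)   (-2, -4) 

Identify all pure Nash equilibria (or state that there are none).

none

(a1, b1): P2 prefers b2 (3 > 1) — not an equilibrium.
(a1, b2): P1 prefers a2 (-2 > -4) — not an equilibrium.
(a2, b1): P1 prefers a1 (9 > 7) — not an equilibrium.
(a2, b2): P2 prefers b1 (-2 > -4) — not an equilibrium.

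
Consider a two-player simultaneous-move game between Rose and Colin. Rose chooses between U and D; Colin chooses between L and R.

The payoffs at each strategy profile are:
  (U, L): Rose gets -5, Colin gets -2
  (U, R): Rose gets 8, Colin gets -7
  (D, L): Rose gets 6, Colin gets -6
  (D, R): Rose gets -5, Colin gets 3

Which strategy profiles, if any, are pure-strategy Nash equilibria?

(U, L): Rose prefers D (6 > -5) — not an equilibrium.
(U, R): Colin prefers L (-2 > -7) — not an equilibrium.
(D, L): Colin prefers R (3 > -6) — not an equilibrium.
(D, R): Rose prefers U (8 > -5) — not an equilibrium.

none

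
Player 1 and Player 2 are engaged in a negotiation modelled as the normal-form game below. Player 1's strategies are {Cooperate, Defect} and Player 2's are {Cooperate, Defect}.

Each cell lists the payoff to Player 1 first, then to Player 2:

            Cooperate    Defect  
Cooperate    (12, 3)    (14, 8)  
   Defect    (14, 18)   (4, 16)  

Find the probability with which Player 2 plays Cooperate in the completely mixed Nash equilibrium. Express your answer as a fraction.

Let y be the probability that Player 2 plays Cooperate. In a completely mixed equilibrium, Player 1 must be indifferent between Cooperate and Defect.
Player 1's expected payoff from Cooperate is 12y + 14(1−y); from Defect it is 14y + 4(1−y).
Setting these equal: −2y + 14 = 10y + 4, so y = 5/6.

5/6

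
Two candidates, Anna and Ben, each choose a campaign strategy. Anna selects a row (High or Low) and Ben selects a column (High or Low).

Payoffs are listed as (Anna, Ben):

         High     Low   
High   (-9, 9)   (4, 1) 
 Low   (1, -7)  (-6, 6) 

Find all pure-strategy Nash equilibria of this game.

(High, High): Anna prefers Low (1 > -9) — not an equilibrium.
(High, Low): Ben prefers High (9 > 1) — not an equilibrium.
(Low, High): Ben prefers Low (6 > -7) — not an equilibrium.
(Low, Low): Anna prefers High (4 > -6) — not an equilibrium.

none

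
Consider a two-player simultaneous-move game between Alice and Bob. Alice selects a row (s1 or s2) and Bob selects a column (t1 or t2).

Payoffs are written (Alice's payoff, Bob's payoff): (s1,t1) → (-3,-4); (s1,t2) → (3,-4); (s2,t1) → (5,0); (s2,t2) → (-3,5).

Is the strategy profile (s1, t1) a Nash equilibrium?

No

At (s1, t1), Alice earns -3; switching to s2 would give 5, so Alice would deviate.
Bob earns -4; switching to t2 would give -4, so Bob has no profitable deviation.
Since at least one player can profitably deviate, this is not a Nash equilibrium.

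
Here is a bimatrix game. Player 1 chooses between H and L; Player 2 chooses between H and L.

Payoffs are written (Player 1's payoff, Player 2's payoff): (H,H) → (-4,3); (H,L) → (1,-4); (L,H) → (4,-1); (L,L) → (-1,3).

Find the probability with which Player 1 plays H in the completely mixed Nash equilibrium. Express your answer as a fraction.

Let p be the probability that Player 1 plays H. In a completely mixed equilibrium, Player 2 must be indifferent between H and L.
Player 2's expected payoff from H is 3p − (1−p); from L it is −4p + 3(1−p).
Setting these equal: 4p − 1 = −7p + 3, so p = 4/11.

4/11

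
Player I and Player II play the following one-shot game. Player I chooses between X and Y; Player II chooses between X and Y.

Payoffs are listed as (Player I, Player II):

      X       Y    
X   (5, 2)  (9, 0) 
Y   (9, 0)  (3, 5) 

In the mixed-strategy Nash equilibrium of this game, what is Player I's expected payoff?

33/5

First find q, the probability Player II plays X, from Player I's indifference between X and Y: 5q + 9(1−q) = 9q + 3(1−q), giving q = 3/5.
Since Player I is indifferent in equilibrium, Player I's expected payoff equals the payoff from either row against (3/5, 2/5). Using X: 5(3/5) + 9(2/5) = 33/5.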